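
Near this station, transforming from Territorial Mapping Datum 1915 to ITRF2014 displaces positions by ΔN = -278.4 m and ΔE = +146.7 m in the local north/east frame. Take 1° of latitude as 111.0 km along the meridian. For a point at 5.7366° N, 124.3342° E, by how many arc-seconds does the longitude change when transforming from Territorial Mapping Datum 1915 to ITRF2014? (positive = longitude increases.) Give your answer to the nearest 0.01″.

Δλ = 4.78″

At latitude 5.7366°, cos φ = 0.994992.
1° of longitude at this latitude = 111.0 × cos φ = 110.44 km, so Δλ = 146.7 / 110444.1 = 0.0013283° = 4.782″.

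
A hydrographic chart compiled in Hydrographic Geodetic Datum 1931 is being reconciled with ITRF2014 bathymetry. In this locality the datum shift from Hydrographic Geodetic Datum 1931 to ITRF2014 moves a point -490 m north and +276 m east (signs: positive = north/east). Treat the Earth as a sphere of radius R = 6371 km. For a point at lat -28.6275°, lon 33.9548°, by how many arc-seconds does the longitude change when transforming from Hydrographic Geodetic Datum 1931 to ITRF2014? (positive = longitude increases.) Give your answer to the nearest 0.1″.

At latitude -28.6275°, cos φ = 0.877753.
One radian of longitude at latitude φ spans R cos φ, so Δλ = ΔE / (R cos φ) = 276.0 / (6371000 × 0.877753) = 4.9355e-05 rad = 10.180″.

Δλ = 10.2″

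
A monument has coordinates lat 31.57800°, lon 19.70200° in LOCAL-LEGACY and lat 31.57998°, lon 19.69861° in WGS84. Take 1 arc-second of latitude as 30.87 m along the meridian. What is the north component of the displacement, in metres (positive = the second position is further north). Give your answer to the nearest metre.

Δφ = 31.57998° − 31.57800° = +0.00198°; Δλ = 19.69861° − 19.70200° = -0.00339°.
1° of latitude = 3600 × 30.87 = 111132 m.
ΔN = Δφ × 111132 = 220.0 m; ΔE = Δλ × 111132 × cos(31.57800°) = -0.00339 × 111132 × 0.851928 = -321.0 m.

ΔN = 220 m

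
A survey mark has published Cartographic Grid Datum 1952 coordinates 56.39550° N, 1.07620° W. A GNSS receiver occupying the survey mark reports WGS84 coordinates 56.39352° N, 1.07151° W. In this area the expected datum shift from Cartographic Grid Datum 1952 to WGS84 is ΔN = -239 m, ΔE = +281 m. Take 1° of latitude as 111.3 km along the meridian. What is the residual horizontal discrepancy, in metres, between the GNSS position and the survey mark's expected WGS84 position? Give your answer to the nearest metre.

Observed coordinate differences: Δφ = -0.00198°, Δλ = +0.00469°.
Converting to metres (1° lat = 111300 m, cos φ = 0.553457): observed ΔN = -220.4 m, observed ΔE = 288.9 m.
Subtracting the expected shift leaves a residual of -220.4 − (-239) = 18.6 m north and 288.9 − (281) = 7.9 m east.
Residual distance = √(18.6² + 7.9²) = 20.2 m.

20 m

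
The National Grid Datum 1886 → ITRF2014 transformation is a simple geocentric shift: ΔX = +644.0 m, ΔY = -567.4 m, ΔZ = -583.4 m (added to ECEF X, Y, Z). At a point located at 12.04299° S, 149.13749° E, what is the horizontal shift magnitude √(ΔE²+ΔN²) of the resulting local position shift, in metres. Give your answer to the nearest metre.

763 m

The local east axis at (φ, λ) is (−sin λ, cos λ, 0), so ΔE = −sin(149.13749°)·644.0 + cos(149.13749°)·(-567.4) = 156.70 m.
The local north axis is (−sin φ cos λ, −sin φ sin λ, cos φ), giving ΔN = -115.341 − 60.729 − 570.560 = -746.63 m.
Horizontal magnitude = √(ΔE² + ΔN²) = √(156.70² + (-746.63)²) = 762.90 m.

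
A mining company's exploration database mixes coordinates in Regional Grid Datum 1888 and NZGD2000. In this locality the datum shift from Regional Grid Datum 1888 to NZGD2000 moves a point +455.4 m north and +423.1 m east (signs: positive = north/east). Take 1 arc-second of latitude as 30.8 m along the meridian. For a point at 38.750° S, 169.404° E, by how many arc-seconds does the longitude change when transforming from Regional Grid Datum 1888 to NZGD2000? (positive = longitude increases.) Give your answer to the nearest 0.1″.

At latitude -38.750°, cos φ = 0.779884.
1″ of longitude at this latitude = 30.80 × cos φ = 24.0204 m, so Δλ = 423.1 / 24.0204 = 17.614″.

Δλ = 17.6″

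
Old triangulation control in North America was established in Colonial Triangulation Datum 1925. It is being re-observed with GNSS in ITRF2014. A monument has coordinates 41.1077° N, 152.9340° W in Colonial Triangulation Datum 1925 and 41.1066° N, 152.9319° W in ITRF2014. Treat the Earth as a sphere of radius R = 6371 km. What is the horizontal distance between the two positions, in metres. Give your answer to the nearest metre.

214 m

Δφ = 41.1066° − 41.1077° = -0.0011°; Δλ = -152.9319° − -152.9340° = +0.0021°.
1° along a meridian = πR/180 = 111195 m.
ΔN = Δφ × 111195 = -122.3 m; ΔE = Δλ × 111195 × cos(41.1077°) = +0.0021 × 111195 × 0.753475 = 175.9 m.
Distance = √(ΔE² + ΔN²) = √(175.9² + (-122.3)²) = 214.3 m.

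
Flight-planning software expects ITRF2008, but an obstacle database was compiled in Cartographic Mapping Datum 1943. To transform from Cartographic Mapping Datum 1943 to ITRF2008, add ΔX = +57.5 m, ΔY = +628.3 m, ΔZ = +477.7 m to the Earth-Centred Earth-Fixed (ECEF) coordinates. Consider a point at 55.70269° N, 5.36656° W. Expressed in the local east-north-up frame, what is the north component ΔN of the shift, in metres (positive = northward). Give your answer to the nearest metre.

The local north axis is (−sin φ cos λ, −sin φ sin λ, cos φ), giving ΔN = -47.294 + 48.546 + 269.178 = 270.43 m.

ΔN = 270 m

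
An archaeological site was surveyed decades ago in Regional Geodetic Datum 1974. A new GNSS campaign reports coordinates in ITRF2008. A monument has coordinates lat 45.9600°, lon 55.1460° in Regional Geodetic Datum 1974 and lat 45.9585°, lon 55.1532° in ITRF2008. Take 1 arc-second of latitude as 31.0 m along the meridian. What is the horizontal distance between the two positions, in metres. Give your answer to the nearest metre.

Δφ = 45.9585° − 45.9600° = -0.0015°; Δλ = 55.1532° − 55.1460° = +0.0072°.
1° of latitude = 3600 × 31.00 = 111600 m.
ΔN = Δφ × 111600 = -167.4 m; ΔE = Δλ × 111600 × cos(45.9600°) = +0.0072 × 111600 × 0.695160 = 558.6 m.
Distance = √(ΔE² + ΔN²) = √(558.6² + (-167.4)²) = 583.1 m.

583 m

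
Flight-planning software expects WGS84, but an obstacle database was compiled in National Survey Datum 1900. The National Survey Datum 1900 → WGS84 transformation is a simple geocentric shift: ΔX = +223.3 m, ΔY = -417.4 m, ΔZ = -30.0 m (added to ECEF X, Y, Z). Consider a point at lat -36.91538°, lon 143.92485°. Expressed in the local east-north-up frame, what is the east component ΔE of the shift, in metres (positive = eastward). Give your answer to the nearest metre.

ΔE = 206 m

The local east axis at (φ, λ) is (−sin λ, cos λ, 0), so ΔE = −sin(143.92485°)·223.3 + cos(143.92485°)·(-417.4) = 205.87 m.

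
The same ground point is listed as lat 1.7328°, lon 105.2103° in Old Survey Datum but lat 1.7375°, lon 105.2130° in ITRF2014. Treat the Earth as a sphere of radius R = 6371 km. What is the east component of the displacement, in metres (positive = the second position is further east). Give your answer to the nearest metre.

ΔE = 300 m

Δφ = 1.7375° − 1.7328° = +0.0047°; Δλ = 105.2130° − 105.2103° = +0.0027°.
1° along a meridian = πR/180 = 111195 m.
ΔN = Δφ × 111195 = 522.6 m; ΔE = Δλ × 111195 × cos(1.7328°) = +0.0027 × 111195 × 0.999543 = 300.1 m.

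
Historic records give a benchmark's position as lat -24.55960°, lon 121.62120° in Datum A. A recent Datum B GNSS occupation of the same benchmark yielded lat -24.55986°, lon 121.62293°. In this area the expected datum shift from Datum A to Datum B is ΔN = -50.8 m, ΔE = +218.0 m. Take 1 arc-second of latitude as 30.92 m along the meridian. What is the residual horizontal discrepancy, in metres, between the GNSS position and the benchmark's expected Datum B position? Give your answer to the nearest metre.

Observed coordinate differences: Δφ = -0.00026°, Δλ = +0.00173°.
Converting to metres (1° lat = 111312 m, cos φ = 0.909529): observed ΔN = -28.9 m, observed ΔE = 175.1 m.
Subtracting the expected shift leaves a residual of -28.9 − (-50.8) = 21.9 m north and 175.1 − (218.0) = -42.9 m east.
Residual distance = √(21.9² + (-42.9)²) = 48.1 m.

48 m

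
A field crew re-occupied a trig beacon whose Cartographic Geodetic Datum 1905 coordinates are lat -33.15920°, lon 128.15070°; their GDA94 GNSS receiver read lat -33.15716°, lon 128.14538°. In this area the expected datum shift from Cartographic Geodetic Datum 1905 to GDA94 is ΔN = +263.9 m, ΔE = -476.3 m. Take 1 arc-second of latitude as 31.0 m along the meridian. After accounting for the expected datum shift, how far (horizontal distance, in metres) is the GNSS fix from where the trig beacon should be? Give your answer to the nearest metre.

42 m

Observed coordinate differences: Δφ = +0.00204°, Δλ = -0.00532°.
Converting to metres (1° lat = 111600 m, cos φ = 0.837154): observed ΔN = 227.7 m, observed ΔE = -497.0 m.
Subtracting the expected shift leaves a residual of 227.7 − (263.9) = -36.2 m north and -497.0 − (-476.3) = -20.7 m east.
Residual distance = √((-36.2)² + (-20.7)²) = 41.7 m.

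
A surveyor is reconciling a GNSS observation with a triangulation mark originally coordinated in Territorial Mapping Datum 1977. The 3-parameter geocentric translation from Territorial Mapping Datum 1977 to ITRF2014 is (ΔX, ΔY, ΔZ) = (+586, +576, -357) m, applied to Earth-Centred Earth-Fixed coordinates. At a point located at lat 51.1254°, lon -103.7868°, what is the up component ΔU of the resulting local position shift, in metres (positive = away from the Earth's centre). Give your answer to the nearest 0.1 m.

ΔU = -716.7 m

The local up (radial) axis is (cos φ cos λ, cos φ sin λ, sin φ), giving ΔU = -87.647 − 351.093 − 277.932 = -716.67 m.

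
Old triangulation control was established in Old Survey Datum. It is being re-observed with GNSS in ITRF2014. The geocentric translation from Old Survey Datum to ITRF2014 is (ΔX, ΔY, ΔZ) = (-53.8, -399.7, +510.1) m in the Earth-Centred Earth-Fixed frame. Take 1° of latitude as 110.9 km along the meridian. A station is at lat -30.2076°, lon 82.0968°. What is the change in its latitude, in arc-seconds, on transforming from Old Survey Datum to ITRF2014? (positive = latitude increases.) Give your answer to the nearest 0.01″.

sin φ = -0.503135, cos φ = 0.864208, sin λ = 0.990502, cos λ = 0.137500.
North component: ΔN = −sin φ cos λ·ΔX − sin φ sin λ·ΔY + cos φ·ΔZ = −(-0.503135)(0.137500)(-53.8) − (-0.503135)(0.990502)(-399.7) + (0.864208)(510.1) = 237.92 m.
1° of latitude spans 110900 m, so Δφ = 237.92 / 110900 × 3600 = 7.723″.

Δφ = 7.72″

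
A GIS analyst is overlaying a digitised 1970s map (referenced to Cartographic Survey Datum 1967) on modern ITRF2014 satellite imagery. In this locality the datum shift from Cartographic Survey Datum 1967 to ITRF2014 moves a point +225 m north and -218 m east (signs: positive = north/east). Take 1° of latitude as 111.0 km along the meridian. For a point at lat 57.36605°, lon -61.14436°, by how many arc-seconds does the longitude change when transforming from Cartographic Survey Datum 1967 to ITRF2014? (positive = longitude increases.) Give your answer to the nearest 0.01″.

Δλ = -13.11″

At latitude 57.36605°, cos φ = 0.539270.
1° of longitude at this latitude = 111.0 × cos φ = 59.86 km, so Δλ = -218.0 / 59859.0 = -0.0036419° = -13.111″.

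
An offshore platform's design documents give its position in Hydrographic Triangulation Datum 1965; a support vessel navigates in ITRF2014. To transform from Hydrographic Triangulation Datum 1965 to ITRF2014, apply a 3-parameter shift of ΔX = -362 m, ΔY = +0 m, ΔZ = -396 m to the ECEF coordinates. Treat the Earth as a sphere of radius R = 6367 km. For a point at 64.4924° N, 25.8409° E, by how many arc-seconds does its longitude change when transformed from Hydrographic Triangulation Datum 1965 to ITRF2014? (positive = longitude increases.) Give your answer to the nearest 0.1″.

sin φ = 0.902528, cos φ = 0.430631, sin λ = 0.435874, cos λ = 0.900008.
East component: ΔE = −sin λ·ΔX + cos λ·ΔY = −(0.435874)(-362) + (0.900008)(0) = 157.79 m.
1° of latitude spans πR/180 = 111125 m; at latitude φ, 1° of longitude spans that × cos φ = 47853.9 m, so Δλ = 157.79 / 47853.9 × 3600 = 11.870″.

Δλ = 11.9″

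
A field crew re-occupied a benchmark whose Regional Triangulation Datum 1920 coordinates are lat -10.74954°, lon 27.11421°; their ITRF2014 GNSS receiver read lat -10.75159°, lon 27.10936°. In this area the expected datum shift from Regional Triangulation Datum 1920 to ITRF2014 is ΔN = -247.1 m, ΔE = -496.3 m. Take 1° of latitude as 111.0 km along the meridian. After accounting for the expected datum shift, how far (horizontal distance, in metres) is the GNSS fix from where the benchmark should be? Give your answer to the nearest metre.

Observed coordinate differences: Δφ = -0.00205°, Δλ = -0.00485°.
Converting to metres (1° lat = 111000 m, cos φ = 0.982452): observed ΔN = -227.6 m, observed ΔE = -528.9 m.
Subtracting the expected shift leaves a residual of -227.6 − (-247.1) = 19.5 m north and -528.9 − (-496.3) = -32.6 m east.
Residual distance = √(19.5² + (-32.6)²) = 38.0 m.

38 m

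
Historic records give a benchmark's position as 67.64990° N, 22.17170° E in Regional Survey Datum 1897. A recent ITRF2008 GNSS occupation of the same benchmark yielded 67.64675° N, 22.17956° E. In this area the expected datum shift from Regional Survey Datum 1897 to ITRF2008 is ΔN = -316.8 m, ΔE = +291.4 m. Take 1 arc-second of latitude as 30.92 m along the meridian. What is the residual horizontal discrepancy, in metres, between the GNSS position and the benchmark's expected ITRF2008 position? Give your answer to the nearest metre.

Observed coordinate differences: Δφ = -0.00315°, Δλ = +0.00786°.
Converting to metres (1° lat = 111312 m, cos φ = 0.380265): observed ΔN = -350.6 m, observed ΔE = 332.7 m.
Subtracting the expected shift leaves a residual of -350.6 − (-316.8) = -33.8 m north and 332.7 − (291.4) = 41.3 m east.
Residual distance = √((-33.8)² + 41.3²) = 53.4 m.

53 m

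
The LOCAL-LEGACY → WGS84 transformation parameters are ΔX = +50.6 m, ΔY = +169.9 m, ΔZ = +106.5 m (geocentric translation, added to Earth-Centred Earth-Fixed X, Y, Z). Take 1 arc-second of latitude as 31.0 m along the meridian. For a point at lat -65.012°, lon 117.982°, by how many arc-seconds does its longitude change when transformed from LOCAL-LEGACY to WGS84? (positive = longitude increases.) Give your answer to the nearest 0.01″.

Δλ = -9.50″

sin φ = -0.906396, cos φ = 0.422428, sin λ = 0.883095, cos λ = -0.469194.
East component: ΔE = −sin λ·ΔX + cos λ·ΔY = −(0.883095)(50.6) + (-0.469194)(169.9) = -124.40 m.
1° of latitude spans 3600 × 31.00 = 111600 m; at latitude φ, 1° of longitude spans that × cos φ = 47143.0 m, so Δλ = -124.40 / 47143.0 × 3600 = -9.500″.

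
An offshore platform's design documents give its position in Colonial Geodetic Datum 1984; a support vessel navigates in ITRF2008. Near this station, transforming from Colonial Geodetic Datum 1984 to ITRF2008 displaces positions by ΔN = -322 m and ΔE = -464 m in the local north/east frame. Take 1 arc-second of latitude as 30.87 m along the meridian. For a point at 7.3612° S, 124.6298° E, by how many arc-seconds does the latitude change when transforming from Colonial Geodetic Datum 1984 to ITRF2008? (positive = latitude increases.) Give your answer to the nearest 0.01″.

Δφ = -10.43″

1″ of latitude = 30.87 m, so Δφ = -322.0 / 30.87 = -10.431″.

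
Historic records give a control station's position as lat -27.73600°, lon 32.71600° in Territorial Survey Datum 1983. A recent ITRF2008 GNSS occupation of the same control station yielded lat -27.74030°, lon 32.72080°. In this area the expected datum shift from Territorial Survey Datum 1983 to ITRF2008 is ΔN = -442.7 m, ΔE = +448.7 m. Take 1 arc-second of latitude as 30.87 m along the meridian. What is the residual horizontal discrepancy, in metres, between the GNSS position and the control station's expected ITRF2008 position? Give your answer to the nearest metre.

Observed coordinate differences: Δφ = -0.00430°, Δλ = +0.00480°.
Converting to metres (1° lat = 111132 m, cos φ = 0.885101): observed ΔN = -477.9 m, observed ΔE = 472.1 m.
Subtracting the expected shift leaves a residual of -477.9 − (-442.7) = -35.2 m north and 472.1 − (448.7) = 23.4 m east.
Residual distance = √((-35.2)² + 23.4²) = 42.3 m.

42 m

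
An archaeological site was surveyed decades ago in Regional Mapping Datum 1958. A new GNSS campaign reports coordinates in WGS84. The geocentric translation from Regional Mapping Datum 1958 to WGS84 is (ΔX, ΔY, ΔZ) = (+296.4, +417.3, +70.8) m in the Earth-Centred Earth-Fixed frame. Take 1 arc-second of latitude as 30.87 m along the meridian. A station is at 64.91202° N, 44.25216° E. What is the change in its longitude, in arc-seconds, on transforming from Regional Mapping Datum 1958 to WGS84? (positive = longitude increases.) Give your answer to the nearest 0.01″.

Δλ = 7.03″

sin φ = 0.905658, cos φ = 0.424009, sin λ = 0.697817, cos λ = 0.716276.
East component: ΔE = −sin λ·ΔX + cos λ·ΔY = −(0.697817)(296.4) + (0.716276)(417.3) = 92.07 m.
1° of latitude spans 3600 × 30.87 = 111132 m; at latitude φ, 1° of longitude spans that × cos φ = 47121.0 m, so Δλ = 92.07 / 47121.0 × 3600 = 7.034″.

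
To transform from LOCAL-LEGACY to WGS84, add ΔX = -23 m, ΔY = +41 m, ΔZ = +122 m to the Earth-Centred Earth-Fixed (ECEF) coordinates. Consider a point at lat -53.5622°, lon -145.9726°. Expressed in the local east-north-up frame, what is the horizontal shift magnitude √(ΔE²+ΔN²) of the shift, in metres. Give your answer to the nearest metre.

At φ = -53.5622°, λ = -145.9726°: sin φ = -0.804502, cos φ = 0.593950, sin λ = -0.559589, cos λ = -0.828770.
ΔE = −sin λ·ΔX + cos λ·ΔY = −(-0.559589)·(-23) + (-0.828770)·(41) = -46.85 m.
ΔN = −sin φ cos λ·ΔX − sin φ sin λ·ΔY + cos φ·ΔZ = −(-0.804502)(-0.828770)(-23) − (-0.804502)(-0.559589)(41) + (0.593950)(122) = 69.34 m.
Horizontal magnitude = √(ΔE² + ΔN²) = √((-46.85)² + 69.34²) = 83.68 m.

84 m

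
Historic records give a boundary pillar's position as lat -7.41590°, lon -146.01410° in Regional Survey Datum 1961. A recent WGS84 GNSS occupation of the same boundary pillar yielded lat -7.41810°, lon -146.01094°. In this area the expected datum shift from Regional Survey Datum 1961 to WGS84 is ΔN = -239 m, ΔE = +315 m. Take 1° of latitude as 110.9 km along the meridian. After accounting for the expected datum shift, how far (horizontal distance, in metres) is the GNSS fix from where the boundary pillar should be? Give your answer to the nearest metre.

Observed coordinate differences: Δφ = -0.00220°, Δλ = +0.00316°.
Converting to metres (1° lat = 110900 m, cos φ = 0.991635): observed ΔN = -244.0 m, observed ΔE = 347.5 m.
Subtracting the expected shift leaves a residual of -244.0 − (-239) = -5.0 m north and 347.5 − (315) = 32.5 m east.
Residual distance = √((-5.0)² + 32.5²) = 32.9 m.

33 m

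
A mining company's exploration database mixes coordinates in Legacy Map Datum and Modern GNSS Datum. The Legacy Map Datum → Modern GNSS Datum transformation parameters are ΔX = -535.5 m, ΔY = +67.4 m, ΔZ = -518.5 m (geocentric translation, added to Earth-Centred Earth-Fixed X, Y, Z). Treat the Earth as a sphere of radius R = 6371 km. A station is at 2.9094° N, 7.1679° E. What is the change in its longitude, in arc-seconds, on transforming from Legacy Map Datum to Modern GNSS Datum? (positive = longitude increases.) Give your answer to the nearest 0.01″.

Δλ = 4.33″

sin φ = 0.050757, cos φ = 0.998711, sin λ = 0.124777, cos λ = 0.992185.
East component: ΔE = −sin λ·ΔX + cos λ·ΔY = −(0.124777)(-535.5) + (0.992185)(67.4) = 133.69 m.
1° of latitude spans πR/180 = 111195 m; at latitude φ, 1° of longitude spans that × cos φ = 111051.6 m, so Δλ = 133.69 / 111051.6 × 3600 = 4.334″.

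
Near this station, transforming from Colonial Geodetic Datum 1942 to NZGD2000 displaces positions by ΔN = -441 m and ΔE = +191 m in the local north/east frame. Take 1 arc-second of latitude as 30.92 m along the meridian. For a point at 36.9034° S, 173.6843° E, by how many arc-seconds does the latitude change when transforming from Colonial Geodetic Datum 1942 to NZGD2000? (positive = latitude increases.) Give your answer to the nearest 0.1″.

Δφ = -14.3″

1″ of latitude = 30.92 m, so Δφ = -441.0 / 30.92 = -14.263″.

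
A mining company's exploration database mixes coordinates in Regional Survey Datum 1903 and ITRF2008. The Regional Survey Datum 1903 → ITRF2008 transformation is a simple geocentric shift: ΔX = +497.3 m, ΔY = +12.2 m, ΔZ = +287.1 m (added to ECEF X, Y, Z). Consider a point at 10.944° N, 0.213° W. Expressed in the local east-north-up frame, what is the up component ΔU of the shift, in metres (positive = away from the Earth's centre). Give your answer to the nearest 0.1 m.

The local up (radial) axis is (cos φ cos λ, cos φ sin λ, sin φ), giving ΔU = 488.252 − 0.045 + 54.506 = 542.71 m.

ΔU = 542.7 m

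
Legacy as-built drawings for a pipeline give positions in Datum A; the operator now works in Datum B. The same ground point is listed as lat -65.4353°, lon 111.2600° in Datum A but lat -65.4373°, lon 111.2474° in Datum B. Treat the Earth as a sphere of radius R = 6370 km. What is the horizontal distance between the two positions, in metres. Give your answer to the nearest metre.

623 m

Δφ = -65.4373° − -65.4353° = -0.0020°; Δλ = 111.2474° − 111.2600° = -0.0126°.
1° along a meridian = πR/180 = 111177 m.
ΔN = Δφ × 111177 = -222.4 m; ΔE = Δλ × 111177 × cos(-65.4353°) = -0.0126 × 111177 × 0.415721 = -582.4 m.
Distance = √(ΔE² + ΔN²) = √((-582.4)² + (-222.4)²) = 623.4 m.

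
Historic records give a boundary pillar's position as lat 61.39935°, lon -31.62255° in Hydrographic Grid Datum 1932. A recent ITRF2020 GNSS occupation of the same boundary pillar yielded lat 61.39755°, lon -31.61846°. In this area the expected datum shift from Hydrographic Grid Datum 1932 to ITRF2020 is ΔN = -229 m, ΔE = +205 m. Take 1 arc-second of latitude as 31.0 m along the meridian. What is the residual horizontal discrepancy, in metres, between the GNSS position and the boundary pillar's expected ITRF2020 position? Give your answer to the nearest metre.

Observed coordinate differences: Δφ = -0.00180°, Δλ = +0.00409°.
Converting to metres (1° lat = 111600 m, cos φ = 0.478702): observed ΔN = -200.9 m, observed ΔE = 218.5 m.
Subtracting the expected shift leaves a residual of -200.9 − (-229) = 28.1 m north and 218.5 − (205) = 13.5 m east.
Residual distance = √(28.1² + 13.5²) = 31.2 m.

31 m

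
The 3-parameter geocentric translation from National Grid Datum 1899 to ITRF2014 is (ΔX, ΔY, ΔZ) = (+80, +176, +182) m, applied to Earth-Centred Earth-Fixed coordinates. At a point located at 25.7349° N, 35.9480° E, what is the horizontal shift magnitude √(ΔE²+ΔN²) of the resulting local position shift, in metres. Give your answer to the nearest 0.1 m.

131.9 m

At φ = 25.7349°, λ = 35.9480°: sin φ = 0.434208, cos φ = 0.900813, sin λ = 0.587051, cos λ = 0.809550.
ΔE = −sin λ·ΔX + cos λ·ΔY = −(0.587051)·(80) + (0.809550)·(176) = 95.52 m.
ΔN = −sin φ cos λ·ΔX − sin φ sin λ·ΔY + cos φ·ΔZ = −(0.434208)(0.809550)(80) − (0.434208)(0.587051)(176) + (0.900813)(182) = 90.96 m.
Horizontal magnitude = √(ΔE² + ΔN²) = √(95.52² + 90.96²) = 131.90 m.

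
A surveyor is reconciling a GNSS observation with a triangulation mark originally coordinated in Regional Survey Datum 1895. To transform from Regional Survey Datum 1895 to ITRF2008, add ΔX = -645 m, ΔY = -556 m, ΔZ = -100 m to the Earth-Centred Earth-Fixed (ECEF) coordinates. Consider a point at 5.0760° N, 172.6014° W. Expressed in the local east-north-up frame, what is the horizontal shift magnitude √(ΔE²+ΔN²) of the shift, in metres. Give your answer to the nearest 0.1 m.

At φ = 5.0760°, λ = -172.6014°: sin φ = 0.088477, cos φ = 0.996078, sin λ = -0.128771, cos λ = -0.991674.
ΔE = −sin λ·ΔX + cos λ·ΔY = −(-0.128771)·(-645) + (-0.991674)·(-556) = 468.31 m.
ΔN = −sin φ cos λ·ΔX − sin φ sin λ·ΔY + cos φ·ΔZ = −(0.088477)(-0.991674)(-645) − (0.088477)(-0.128771)(-556) + (0.996078)(-100) = -162.54 m.
Horizontal magnitude = √(ΔE² + ΔN²) = √(468.31² + (-162.54)²) = 495.72 m.

495.7 m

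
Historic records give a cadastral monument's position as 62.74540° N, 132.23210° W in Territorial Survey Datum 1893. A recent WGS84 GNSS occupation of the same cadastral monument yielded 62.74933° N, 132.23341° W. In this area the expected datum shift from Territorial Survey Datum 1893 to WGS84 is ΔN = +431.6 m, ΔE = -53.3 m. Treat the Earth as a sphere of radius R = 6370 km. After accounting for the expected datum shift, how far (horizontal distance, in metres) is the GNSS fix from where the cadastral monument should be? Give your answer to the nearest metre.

Observed coordinate differences: Δφ = +0.00393°, Δλ = -0.00131°.
Converting to metres (1° lat = 111177 m, cos φ = 0.457945): observed ΔN = 436.9 m, observed ΔE = -66.7 m.
Subtracting the expected shift leaves a residual of 436.9 − (431.6) = 5.3 m north and -66.7 − (-53.3) = -13.4 m east.
Residual distance = √(5.3² + (-13.4)²) = 14.4 m.

14 m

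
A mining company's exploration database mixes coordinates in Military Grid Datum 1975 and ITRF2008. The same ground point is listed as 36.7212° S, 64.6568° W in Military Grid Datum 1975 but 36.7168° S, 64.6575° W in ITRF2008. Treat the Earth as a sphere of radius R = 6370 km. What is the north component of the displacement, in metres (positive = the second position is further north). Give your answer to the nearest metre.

Δφ = -36.7168° − -36.7212° = +0.0044°; Δλ = -64.6575° − -64.6568° = -0.0007°.
1° along a meridian = πR/180 = 111177 m.
ΔN = Δφ × 111177 = 489.2 m; ΔE = Δλ × 111177 × cos(-36.7212°) = -0.0007 × 111177 × 0.801554 = -62.4 m.

ΔN = 489 m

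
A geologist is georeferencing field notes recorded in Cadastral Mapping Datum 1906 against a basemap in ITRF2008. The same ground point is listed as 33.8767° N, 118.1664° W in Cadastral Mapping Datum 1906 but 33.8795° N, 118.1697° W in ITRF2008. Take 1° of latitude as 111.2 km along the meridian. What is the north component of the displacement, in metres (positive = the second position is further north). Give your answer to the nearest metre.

Δφ = 33.8795° − 33.8767° = +0.0028°; Δλ = -118.1697° − -118.1664° = -0.0033°.
ΔN = Δφ × 111200 = 311.4 m; ΔE = Δλ × 111200 × cos(33.8767°) = -0.0033 × 111200 × 0.830239 = -304.7 m.

ΔN = 311 m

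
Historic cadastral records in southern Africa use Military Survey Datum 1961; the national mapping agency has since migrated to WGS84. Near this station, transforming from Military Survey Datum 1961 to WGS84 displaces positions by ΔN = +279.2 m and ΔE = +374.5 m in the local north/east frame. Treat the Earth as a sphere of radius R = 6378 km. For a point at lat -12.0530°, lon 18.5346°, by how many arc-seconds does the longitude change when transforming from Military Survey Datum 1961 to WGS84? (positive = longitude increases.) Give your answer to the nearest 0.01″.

At latitude -12.0530°, cos φ = 0.977955.
One radian of longitude at latitude φ spans R cos φ, so Δλ = ΔE / (R cos φ) = 374.5 / (6378000 × 0.977955) = 6.0041e-05 rad = 12.384″.

Δλ = 12.38″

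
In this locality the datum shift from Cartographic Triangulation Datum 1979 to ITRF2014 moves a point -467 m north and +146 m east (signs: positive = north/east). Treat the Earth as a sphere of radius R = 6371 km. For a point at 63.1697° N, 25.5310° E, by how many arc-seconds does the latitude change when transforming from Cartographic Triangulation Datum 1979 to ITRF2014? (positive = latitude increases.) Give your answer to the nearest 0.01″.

Δφ = -15.12″

On a sphere of radius R, 1 rad of latitude = R, so Δφ = ΔN / R = -467.0 / 6371000 = -7.3301e-05 rad = -15.119″.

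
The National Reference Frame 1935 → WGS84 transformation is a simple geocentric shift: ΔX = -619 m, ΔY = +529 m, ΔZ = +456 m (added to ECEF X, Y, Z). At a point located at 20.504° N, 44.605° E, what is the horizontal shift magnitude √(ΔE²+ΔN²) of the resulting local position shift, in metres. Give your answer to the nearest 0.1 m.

At φ = 20.504°, λ = 44.605°: sin φ = 0.350273, cos φ = 0.936648, sin λ = 0.702215, cos λ = 0.711965.
ΔE = −sin λ·ΔX + cos λ·ΔY = −(0.702215)·(-619) + (0.711965)·(529) = 811.30 m.
ΔN = −sin φ cos λ·ΔX − sin φ sin λ·ΔY + cos φ·ΔZ = −(0.350273)(0.711965)(-619) − (0.350273)(0.702215)(529) + (0.936648)(456) = 451.36 m.
Horizontal magnitude = √(ΔE² + ΔN²) = √(811.30² + 451.36²) = 928.41 m.

928.4 m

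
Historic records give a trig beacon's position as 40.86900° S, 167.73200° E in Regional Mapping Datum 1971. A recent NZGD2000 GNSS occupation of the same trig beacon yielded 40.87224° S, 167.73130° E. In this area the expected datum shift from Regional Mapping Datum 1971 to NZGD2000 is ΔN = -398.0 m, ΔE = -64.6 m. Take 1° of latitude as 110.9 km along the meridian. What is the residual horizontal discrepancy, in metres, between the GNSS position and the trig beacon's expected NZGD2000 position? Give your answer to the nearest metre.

Observed coordinate differences: Δφ = -0.00324°, Δλ = -0.00070°.
Converting to metres (1° lat = 110900 m, cos φ = 0.756208): observed ΔN = -359.3 m, observed ΔE = -58.7 m.
Subtracting the expected shift leaves a residual of -359.3 − (-398.0) = 38.7 m north and -58.7 − (-64.6) = 5.9 m east.
Residual distance = √(38.7² + 5.9²) = 39.1 m.

39 m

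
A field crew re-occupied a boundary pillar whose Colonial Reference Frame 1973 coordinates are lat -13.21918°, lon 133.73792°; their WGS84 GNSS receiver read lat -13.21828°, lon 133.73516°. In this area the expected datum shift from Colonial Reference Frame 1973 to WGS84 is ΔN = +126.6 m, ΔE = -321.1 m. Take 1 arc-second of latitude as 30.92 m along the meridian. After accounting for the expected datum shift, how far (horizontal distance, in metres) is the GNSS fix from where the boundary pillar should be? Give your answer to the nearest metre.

Observed coordinate differences: Δφ = +0.00090°, Δλ = -0.00276°.
Converting to metres (1° lat = 111312 m, cos φ = 0.973502): observed ΔN = 100.2 m, observed ΔE = -299.1 m.
Subtracting the expected shift leaves a residual of 100.2 − (126.6) = -26.4 m north and -299.1 − (-321.1) = 22.0 m east.
Residual distance = √((-26.4)² + 22.0²) = 34.4 m.

34 m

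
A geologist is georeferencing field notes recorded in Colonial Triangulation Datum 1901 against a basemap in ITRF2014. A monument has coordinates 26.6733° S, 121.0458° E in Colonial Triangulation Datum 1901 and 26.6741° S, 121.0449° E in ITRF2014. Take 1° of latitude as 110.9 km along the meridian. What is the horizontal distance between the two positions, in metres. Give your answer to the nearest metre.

126 m

Δφ = -26.6741° − -26.6733° = -0.0008°; Δλ = 121.0449° − 121.0458° = -0.0009°.
ΔN = Δφ × 110900 = -88.7 m; ΔE = Δλ × 110900 × cos(-26.6733°) = -0.0009 × 110900 × 0.893581 = -89.2 m.
Distance = √(ΔE² + ΔN²) = √((-89.2)² + (-88.7)²) = 125.8 m.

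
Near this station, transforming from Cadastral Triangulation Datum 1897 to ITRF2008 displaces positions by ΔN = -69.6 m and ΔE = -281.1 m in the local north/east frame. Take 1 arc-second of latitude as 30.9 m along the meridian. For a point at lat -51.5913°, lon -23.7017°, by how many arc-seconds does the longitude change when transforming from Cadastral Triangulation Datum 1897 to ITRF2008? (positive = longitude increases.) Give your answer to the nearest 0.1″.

Δλ = -14.6″

At latitude -51.5913°, cos φ = 0.621267.
1″ of longitude at this latitude = 30.90 × cos φ = 19.1971 m, so Δλ = -281.1 / 19.1971 = -14.643″.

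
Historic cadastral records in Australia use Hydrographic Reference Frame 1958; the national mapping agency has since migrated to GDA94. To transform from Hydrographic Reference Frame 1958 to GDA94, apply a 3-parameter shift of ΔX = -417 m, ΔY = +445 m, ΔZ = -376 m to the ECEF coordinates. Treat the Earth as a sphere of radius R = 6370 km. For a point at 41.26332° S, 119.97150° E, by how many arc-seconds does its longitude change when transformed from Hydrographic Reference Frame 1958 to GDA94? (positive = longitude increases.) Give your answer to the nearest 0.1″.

Δλ = 6.0″

sin φ = -0.659521, cos φ = 0.751687, sin λ = 0.866274, cos λ = -0.499569.
East component: ΔE = −sin λ·ΔX + cos λ·ΔY = −(0.866274)(-417) + (-0.499569)(445) = 138.93 m.
1° of latitude spans πR/180 = 111177 m; at latitude φ, 1° of longitude spans that × cos φ = 83570.6 m, so Δλ = 138.93 / 83570.6 × 3600 = 5.985″.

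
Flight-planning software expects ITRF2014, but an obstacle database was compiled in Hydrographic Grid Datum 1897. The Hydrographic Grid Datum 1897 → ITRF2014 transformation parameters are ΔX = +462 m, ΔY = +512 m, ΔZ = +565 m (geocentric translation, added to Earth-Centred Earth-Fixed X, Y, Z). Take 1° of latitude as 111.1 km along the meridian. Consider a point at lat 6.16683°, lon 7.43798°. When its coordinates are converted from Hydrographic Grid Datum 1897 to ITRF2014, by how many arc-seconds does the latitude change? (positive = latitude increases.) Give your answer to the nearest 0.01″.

sin φ = 0.107424, cos φ = 0.994213, sin λ = 0.129453, cos λ = 0.991586.
North component: ΔN = −sin φ cos λ·ΔX − sin φ sin λ·ΔY + cos φ·ΔZ = −(0.107424)(0.991586)(462) − (0.107424)(0.129453)(512) + (0.994213)(565) = 505.40 m.
1° of latitude spans 111100 m, so Δφ = 505.40 / 111100 × 3600 = 16.377″.

Δφ = 16.38″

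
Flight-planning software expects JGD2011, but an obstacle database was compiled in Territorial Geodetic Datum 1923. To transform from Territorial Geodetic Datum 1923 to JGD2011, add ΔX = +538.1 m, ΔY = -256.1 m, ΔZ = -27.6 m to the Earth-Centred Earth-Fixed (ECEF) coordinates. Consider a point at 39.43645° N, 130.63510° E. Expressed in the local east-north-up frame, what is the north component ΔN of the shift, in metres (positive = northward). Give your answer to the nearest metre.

The local north axis is (−sin φ cos λ, −sin φ sin λ, cos φ), giving ΔN = 222.602 + 123.454 − 21.316 = 324.74 m.

ΔN = 325 m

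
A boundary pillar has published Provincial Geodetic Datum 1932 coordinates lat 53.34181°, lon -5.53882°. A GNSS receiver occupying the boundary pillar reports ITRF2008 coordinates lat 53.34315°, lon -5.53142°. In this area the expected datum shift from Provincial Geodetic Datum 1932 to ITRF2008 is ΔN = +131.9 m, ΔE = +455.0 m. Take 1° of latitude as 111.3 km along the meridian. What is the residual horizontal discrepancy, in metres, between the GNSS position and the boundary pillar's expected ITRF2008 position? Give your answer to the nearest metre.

Observed coordinate differences: Δφ = +0.00134°, Δλ = +0.00740°.
Converting to metres (1° lat = 111300 m, cos φ = 0.597040): observed ΔN = 149.1 m, observed ΔE = 491.7 m.
Subtracting the expected shift leaves a residual of 149.1 − (131.9) = 17.2 m north and 491.7 − (455.0) = 36.7 m east.
Residual distance = √(17.2² + 36.7²) = 40.6 m.

41 m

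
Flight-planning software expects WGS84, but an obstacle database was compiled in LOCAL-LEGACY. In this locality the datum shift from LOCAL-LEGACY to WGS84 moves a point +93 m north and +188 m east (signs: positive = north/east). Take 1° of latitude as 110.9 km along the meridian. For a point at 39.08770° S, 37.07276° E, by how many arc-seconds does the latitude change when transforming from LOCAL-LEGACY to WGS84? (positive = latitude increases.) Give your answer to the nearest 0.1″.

Δφ = 3.0″

1° of latitude = 110.9 km, so Δφ = 93.0 / 110900 = 0.0008386° = 3.019″.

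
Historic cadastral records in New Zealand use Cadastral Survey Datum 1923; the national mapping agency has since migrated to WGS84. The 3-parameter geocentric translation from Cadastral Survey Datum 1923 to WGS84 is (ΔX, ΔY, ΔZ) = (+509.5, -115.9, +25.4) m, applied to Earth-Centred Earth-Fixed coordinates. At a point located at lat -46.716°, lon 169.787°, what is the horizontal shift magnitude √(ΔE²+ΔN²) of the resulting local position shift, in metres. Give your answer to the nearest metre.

363 m

At φ = -46.716°, λ = 169.787°: sin φ = -0.727964, cos φ = 0.685615, sin λ = 0.177308, cos λ = -0.984155.
ΔE = −sin λ·ΔX + cos λ·ΔY = −(0.177308)·(509.5) + (-0.984155)·(-115.9) = 23.73 m.
ΔN = −sin φ cos λ·ΔX − sin φ sin λ·ΔY + cos φ·ΔZ = −(-0.727964)(-0.984155)(509.5) − (-0.727964)(0.177308)(-115.9) + (0.685615)(25.4) = -362.57 m.
Horizontal magnitude = √(ΔE² + ΔN²) = √(23.73² + (-362.57)²) = 363.34 m.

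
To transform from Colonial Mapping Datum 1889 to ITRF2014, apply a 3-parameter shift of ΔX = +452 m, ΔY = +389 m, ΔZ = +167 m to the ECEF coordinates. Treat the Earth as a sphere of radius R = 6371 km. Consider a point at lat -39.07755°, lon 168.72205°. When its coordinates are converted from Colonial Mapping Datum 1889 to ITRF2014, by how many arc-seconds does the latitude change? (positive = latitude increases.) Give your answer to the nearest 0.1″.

Δφ = -3.3″

sin φ = -0.630372, cos φ = 0.776293, sin λ = 0.195569, cos λ = -0.980690.
North component: ΔN = −sin φ cos λ·ΔX − sin φ sin λ·ΔY + cos φ·ΔZ = −(-0.630372)(-0.980690)(452) − (-0.630372)(0.195569)(389) + (0.776293)(167) = -101.83 m.
1° of latitude spans πR/180 = 111195 m, so Δφ = -101.83 / 111195 × 3600 = -3.297″.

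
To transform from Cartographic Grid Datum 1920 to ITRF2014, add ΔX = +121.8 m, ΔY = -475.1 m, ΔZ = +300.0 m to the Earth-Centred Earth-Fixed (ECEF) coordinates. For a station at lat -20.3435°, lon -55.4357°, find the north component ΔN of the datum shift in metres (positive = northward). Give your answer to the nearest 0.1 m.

ΔN = 441.3 m

At φ = -20.3435°, λ = -55.4357°: sin φ = -0.347648, cos φ = 0.937625, sin λ = -0.823490, cos λ = 0.567331.
ΔN = −sin φ cos λ·ΔX − sin φ sin λ·ΔY + cos φ·ΔZ = −(-0.347648)(0.567331)(121.8) − (-0.347648)(-0.823490)(-475.1) + (0.937625)(300.0) = 441.32 m.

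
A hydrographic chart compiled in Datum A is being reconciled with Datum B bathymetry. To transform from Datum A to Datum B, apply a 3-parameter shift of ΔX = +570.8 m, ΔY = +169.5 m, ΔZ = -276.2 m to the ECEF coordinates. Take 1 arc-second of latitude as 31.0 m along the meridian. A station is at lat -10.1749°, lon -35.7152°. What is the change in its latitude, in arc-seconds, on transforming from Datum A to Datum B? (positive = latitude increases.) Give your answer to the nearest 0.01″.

Δφ = -6.69″

sin φ = -0.176654, cos φ = 0.984273, sin λ = -0.583757, cos λ = 0.811929.
North component: ΔN = −sin φ cos λ·ΔX − sin φ sin λ·ΔY + cos φ·ΔZ = −(-0.176654)(0.811929)(570.8) − (-0.176654)(-0.583757)(169.5) + (0.984273)(-276.2) = -207.47 m.
1° of latitude spans 3600 × 31.00 = 111600 m, so Δφ = -207.47 / 111600 × 3600 = -6.692″.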